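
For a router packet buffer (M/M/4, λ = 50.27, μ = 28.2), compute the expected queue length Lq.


a = λ/μ = 1.7826; ρ = a/4 = 0.4457
P₀ = 0.164619
Lq = P₀·a^c·ρ / (c!·(1−ρ)²) = 0.164619·10.09809·0.4457/(24·0.30730)
= 0.10045

Final: 0.10045


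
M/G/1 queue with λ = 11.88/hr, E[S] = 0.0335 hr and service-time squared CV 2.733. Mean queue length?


ρ = λ·E[S] = 11.88·0.0335 = 0.3980
Lq = ρ²(1+C_s²)/(2(1−ρ)) = 0.1584·(1+2.733)/(2·0.6020)
= 0.1584·3.7330/1.2040 = 0.49107

Final: 0.49107


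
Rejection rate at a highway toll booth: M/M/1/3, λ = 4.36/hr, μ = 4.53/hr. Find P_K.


ρ = λ/μ = 4.36/4.53 = 0.9625
P_K = (1−ρ)ρ^K/(1−ρ^(K+1)) = (0.03753·0.891589)/(1 − 0.858130)
= 0.033459/0.141870 = 0.235844

Final: 0.235844


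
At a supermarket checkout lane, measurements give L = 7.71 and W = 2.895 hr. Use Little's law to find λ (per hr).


λ = L/W = 7.71/2.895 = 2.6632 /hr

Final: 2.6632 /hr


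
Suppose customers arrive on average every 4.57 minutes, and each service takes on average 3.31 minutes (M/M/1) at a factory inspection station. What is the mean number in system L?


λ = 60/4.57 = 13.1291 /hr
μ = 60/3.31 = 18.1269 /hr
ρ = λ/μ = 13.1291/18.1269 = 0.7243
L = ρ/(1−ρ) = 0.7243/0.2757 = 2.6270

Final: 2.6270


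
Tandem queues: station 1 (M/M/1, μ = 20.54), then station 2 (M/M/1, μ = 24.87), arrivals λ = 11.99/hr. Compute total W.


Each node sees arrival rate λ = 11.99/hr (tandem ⇒ throughput preserved).
W₁ = 1/(μ₁−λ) = 1/(20.54−11.99) = 0.11696 hr
W₂ = 1/(μ₂−λ) = 1/(24.87−11.99) = 0.07764 hr
W_total = W₁ + W₂ = 0.11696 + 0.07764 = 0.19460 hr

Final: 0.19460 hr


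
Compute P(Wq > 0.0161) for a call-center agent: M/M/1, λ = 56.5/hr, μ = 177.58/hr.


ρ = 56.5/177.58 = 0.3182
P(Wq > t) = ρ·e^{−(μ−λ)t} = 0.3182·e^{−1.9494}
= 0.3182·0.142361 = 0.045295

Final: 0.045295


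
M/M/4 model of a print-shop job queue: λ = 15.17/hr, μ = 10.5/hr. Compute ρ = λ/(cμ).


ρ = λ/(cμ) = 15.17/(4·10.5) = 15.17/42.00 = 0.3612

Final: 0.3612


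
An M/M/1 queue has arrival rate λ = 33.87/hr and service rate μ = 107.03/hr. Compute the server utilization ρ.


ρ = λ/μ = 33.87/107.03 = 0.3165

Final: 0.3165


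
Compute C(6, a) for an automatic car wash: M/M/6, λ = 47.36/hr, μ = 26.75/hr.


a = λ/μ = 1.7705; ρ = a/6 = 0.2951
P₀ = 0.170134 (from M/M/c formula)
C(c,a) = [a^c/(c!(1−ρ))]·P₀ = [30.79835/(720·0.7049)]·0.170134
= 0.06068·0.170134 = 0.010324

Final: 0.010324


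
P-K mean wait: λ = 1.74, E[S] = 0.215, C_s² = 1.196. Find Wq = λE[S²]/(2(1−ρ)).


ρ = λ·E[S] = 1.74·0.215 = 0.3741
E[S²] = E[S]²(1+C_s²) = 0.215²·(1+1.196) = 0.101510
Wq = λ·E[S²]/(2(1−ρ)) = 1.74·0.101510/(2·0.6259) = 0.14110 hr

Final: 0.14110 hr


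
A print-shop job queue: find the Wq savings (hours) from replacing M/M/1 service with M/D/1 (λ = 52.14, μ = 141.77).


ρ = 52.14/141.77 = 0.3678
Wq(M/M/1) = ρ/(μ−λ) = 0.3678/89.63 = 0.004103 hr
Wq(M/D/1) = ρ/(2(μ−λ)) = 0.002052 hr
Savings = 0.004103 − 0.002052 = 0.002052 hr

Final: 0.002052 hr


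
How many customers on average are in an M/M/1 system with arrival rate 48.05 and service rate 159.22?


ρ = λ/μ = 48.05/159.22 = 0.3018
L = ρ/(1−ρ) = 0.3018/(1 − 0.3018) = 0.3018/0.6982 = 0.4322

Final: 0.4322


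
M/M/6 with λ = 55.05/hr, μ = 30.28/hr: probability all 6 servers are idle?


a = λ/μ = 55.05/30.28 = 1.8180; ρ = a/c = 0.3030
Σ_{k=0}^{5} a^k/k! (terms k=0..5) = 1.00000 + 1.81803 + 1.65262 + 1.00150 + 0.45519 + 0.16551 = 6.09286
Tail: a^6/(6!(1−ρ)) = 36.10844/(720·0.6970) = 0.07195
P₀ = 1/(6.09286 + 0.07195) = 1/6.16481 = 0.162211

Final: 0.162211


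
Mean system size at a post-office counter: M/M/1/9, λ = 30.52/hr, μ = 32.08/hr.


ρ = 30.52/32.08 = 0.9514
L = ρ[1 − (K+1)ρ^K + Kρ^(K+1)] / [(1−ρ)(1−ρ^(K+1))]
Numerator: 0.9514·(1 − 10·0.638486 + 9·0.607438) = 0.078085
Denominator: (0.04863)·(0.392562) = 0.019090
L = 0.078085/0.019090 = 4.0904

Final: 4.0904


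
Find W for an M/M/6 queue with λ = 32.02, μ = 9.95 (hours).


a = 3.2181; ρ = 0.5363; P₀ = 0.039028
Lq = P₀·a^c·ρ/(c!(1−ρ)²) = 0.15021
Wq = Lq/λ = 0.15021/32.02 = 0.004691 hr
W = Wq + 1/μ = 0.004691 + 0.10050 = 0.10519 hr

Final: 0.10519 hr


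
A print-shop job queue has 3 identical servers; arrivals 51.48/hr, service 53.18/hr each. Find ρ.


ρ = λ/(cμ) = 51.48/(3·53.18) = 51.48/159.54 = 0.3227

Final: 0.3227


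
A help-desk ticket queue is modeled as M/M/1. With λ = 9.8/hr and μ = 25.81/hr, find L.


ρ = λ/μ = 9.8/25.81 = 0.3797
L = ρ/(1−ρ) = 0.3797/(1 − 0.3797) = 0.3797/0.6203 = 0.6121

Final: 0.6121


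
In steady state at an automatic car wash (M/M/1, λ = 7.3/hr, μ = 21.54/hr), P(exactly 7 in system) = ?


ρ = 7.3/21.54 = 0.3389
P_n = (1−ρ)·ρ^n = (1 − 0.3389)·0.3389^7 = 0.6611·0.0005135 = 0.0003395

Final: 0.0003395


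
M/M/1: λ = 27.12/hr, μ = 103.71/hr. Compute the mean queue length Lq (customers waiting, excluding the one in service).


ρ = 27.12/103.71 = 0.2615
Lq = ρ²/(1−ρ) = 0.06838/0.7385 = 0.09259

Final: 0.09259


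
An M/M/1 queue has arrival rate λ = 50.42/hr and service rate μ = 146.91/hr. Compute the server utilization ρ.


ρ = λ/μ = 50.42/146.91 = 0.3432

Final: 0.3432


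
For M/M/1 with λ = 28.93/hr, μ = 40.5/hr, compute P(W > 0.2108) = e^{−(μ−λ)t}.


W ~ Exponential(μ−λ) for M/M/1.
μ − λ = 40.5 − 28.93 = 11.5700
P(W > t) = e^{−(μ−λ)t} = e^{−2.4390} = 0.087252

Final: 0.087252


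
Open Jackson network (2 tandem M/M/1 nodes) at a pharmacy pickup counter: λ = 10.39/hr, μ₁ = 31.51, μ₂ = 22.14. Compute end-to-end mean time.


Each node sees arrival rate λ = 10.39/hr (tandem ⇒ throughput preserved).
W₁ = 1/(μ₁−λ) = 1/(31.51−10.39) = 0.04735 hr
W₂ = 1/(μ₂−λ) = 1/(22.14−10.39) = 0.08511 hr
W_total = W₁ + W₂ = 0.04735 + 0.08511 = 0.13245 hr

Final: 0.13245 hr


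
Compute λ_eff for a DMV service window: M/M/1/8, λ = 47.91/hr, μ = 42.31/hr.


ρ = 1.1324; P_K = (1−ρ)ρ^8/(1−ρ^9) = 0.173602
λ_eff = λ(1 − P_K) = 47.91·(1 − 0.173602) = 47.91·0.826398 = 39.5927 /hr

Final: 39.5927 /hr


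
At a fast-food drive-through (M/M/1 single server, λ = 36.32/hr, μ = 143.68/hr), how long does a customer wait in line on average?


ρ = 36.32/143.68 = 0.2528
Wq = ρ/(μ−λ) = 0.2528/(143.68 − 36.32) = 0.2528/107.36 = 0.002355 hr

Final: 0.002355 hr


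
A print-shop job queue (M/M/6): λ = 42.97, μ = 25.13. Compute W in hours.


a = 1.7099; ρ = 0.2850; P₀ = 0.180780
Lq = P₀·a^c·ρ/(c!(1−ρ)²) = 0.003498
Wq = Lq/λ = 0.003498/42.97 = 0.00008141 hr
W = Wq + 1/μ = 0.00008141 + 0.03979 = 0.03987 hr

Final: 0.03987 hr


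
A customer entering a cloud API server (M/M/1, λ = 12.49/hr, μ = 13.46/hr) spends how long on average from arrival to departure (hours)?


W = 1/(μ−λ) = 1/(13.46 − 12.49) = 1/0.9700 = 1.0309 hr

Final: 1.0309 hr


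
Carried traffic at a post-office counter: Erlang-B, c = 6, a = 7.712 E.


B(6,7.712) = 0.373743 (Erlang-B)
Carried load = a(1 − B) = 7.712·(1 − 0.373743) = 7.712·0.626257 = 4.8297 E

Final: 4.8297 Erlangs


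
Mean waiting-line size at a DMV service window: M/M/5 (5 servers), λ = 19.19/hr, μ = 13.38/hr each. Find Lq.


a = λ/μ = 1.4342; ρ = a/5 = 0.2868
P₀ = 0.238001
Lq = P₀·a^c·ρ / (c!·(1−ρ)²) = 0.238001·6.06868·0.2868/(120·0.50859)
= 0.006789

Final: 0.006789


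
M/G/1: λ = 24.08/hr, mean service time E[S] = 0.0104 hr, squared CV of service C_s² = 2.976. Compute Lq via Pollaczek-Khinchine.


ρ = λ·E[S] = 24.08·0.0104 = 0.2504
Lq = ρ²(1+C_s²)/(2(1−ρ)) = 0.06272·(1+2.976)/(2·0.7496)
= 0.06272·3.9760/1.4991 = 0.16634

Final: 0.16634


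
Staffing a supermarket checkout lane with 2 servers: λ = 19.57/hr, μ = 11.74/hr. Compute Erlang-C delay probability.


a = λ/μ = 1.6670; ρ = a/2 = 0.8335
P₀ = 0.090825 (from M/M/c formula)
C(c,a) = [a^c/(c!(1−ρ))]·P₀ = [2.77872/(2·0.1665)]·0.090825
= 8.34328·0.090825 = 0.757775

Final: 0.757775


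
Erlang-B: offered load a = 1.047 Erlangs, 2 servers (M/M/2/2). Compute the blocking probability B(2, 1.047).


B(c,a) = (a^c/c!) / Σ_{k=0}^{c} a^k/k!
a^2/2! = 0.548104
Σ terms (k=0..2): 1.00000 + 1.04700 + 0.54810 = 2.595104
B = 0.548104/2.595104 = 0.211207

Final: 0.211207


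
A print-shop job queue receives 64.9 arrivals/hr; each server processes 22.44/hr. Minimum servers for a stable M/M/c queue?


Stability requires cμ > λ ⇔ c > λ/μ.
λ/μ = 64.9/22.44 = 2.8922
Minimum integer c = ⌊2.8922⌋ + 1 = 3
Check: 3·22.44 = 67.32 > 64.9, while 2·22.44 = 44.88 ≤ 64.9

Final: 3 servers


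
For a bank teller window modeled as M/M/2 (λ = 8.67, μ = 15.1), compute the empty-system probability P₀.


a = λ/μ = 8.67/15.1 = 0.5742; ρ = a/c = 0.2871
Σ_{k=0}^{1} a^k/k! (terms k=0..1) = 1.00000 + 0.57417 = 1.57417
Tail: a^2/(2!(1−ρ)) = 0.32967/(2·0.7129) = 0.23122
P₀ = 1/(1.57417 + 0.23122) = 1/1.80539 = 0.553898

Final: 0.553898


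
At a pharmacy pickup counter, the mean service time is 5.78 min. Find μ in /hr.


μ = 1/(service time) in consistent units.
1 hour = 60 min, so μ = 60/5.78 = 10.3806 per hour

Final: 10.3806 /hr


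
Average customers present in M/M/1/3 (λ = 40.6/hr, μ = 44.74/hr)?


ρ = 40.6/44.74 = 0.9075
L = ρ[1 − (K+1)ρ^K + Kρ^(K+1)] / [(1−ρ)(1−ρ^(K+1))]
Numerator: 0.9075·(1 − 4·0.747292 + 3·0.678141) = 0.041069
Denominator: (0.09253)·(0.321859) = 0.029783
L = 0.041069/0.029783 = 1.3789

Final: 1.3789


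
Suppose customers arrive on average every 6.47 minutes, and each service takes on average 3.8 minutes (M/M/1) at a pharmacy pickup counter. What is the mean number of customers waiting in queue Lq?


λ = 60/6.47 = 9.2736 /hr
μ = 60/3.8 = 15.7895 /hr
ρ = λ/μ = 9.2736/15.7895 = 0.5873
Lq = ρ²/(1−ρ) = 0.3450/0.4127 = 0.8359

Final: 0.8359


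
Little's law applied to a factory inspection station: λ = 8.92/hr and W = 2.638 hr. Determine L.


L = λW = 8.92·2.638 = 23.5310

Final: 23.5310


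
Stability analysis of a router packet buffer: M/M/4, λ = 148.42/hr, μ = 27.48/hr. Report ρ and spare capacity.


Total capacity cμ = 4·27.48 = 109.92/hr
ρ = λ/(cμ) = 148.42/109.92 = 1.3503
Stable ⇔ ρ < 1: NO
Spare capacity = cμ − λ = 109.92 − 148.42 = -38.50/hr

Final: ρ = 1.3503; unstable; margin = -38.50/hr


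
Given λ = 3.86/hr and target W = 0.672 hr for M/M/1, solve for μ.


W = 1/(μ−λ) ⇒ μ − λ = 1/W = 1/0.672 = 1.4881
μ = λ + 1/W = 3.86 + 1.4881 = 5.3481 per hr

Final: 5.3481 /hr


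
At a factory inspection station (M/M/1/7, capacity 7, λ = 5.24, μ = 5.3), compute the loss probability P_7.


ρ = λ/μ = 5.24/5.3 = 0.9887
P_K = (1−ρ)ρ^K/(1−ρ^(K+1)) = (0.01132·0.923396)/(1 − 0.912942)
= 0.010454/0.087058 = 0.120076

Final: 0.120076


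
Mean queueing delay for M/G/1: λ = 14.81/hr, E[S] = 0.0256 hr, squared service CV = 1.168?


ρ = λ·E[S] = 14.81·0.0256 = 0.3791
E[S²] = E[S]²(1+C_s²) = 0.0256²·(1+1.168) = 0.001421
Wq = λ·E[S²]/(2(1−ρ)) = 14.81·0.001421/(2·0.6209) = 0.01695 hr

Final: 0.01695 hr


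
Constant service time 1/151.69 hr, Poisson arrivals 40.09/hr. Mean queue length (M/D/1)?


ρ = 40.09/151.69 = 0.2643
M/D/1: Lq = ρ²/(2(1−ρ)) = 0.06985/(2·0.7357) = 0.04747

Final: 0.04747


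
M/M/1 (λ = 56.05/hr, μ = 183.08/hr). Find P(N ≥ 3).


ρ = 56.05/183.08 = 0.3062
P(N ≥ n) = ρ^n = 0.3062^3 = 0.028695

Final: 0.028695


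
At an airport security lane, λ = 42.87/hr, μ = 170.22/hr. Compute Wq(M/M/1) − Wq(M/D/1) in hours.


ρ = 42.87/170.22 = 0.2519
Wq(M/M/1) = ρ/(μ−λ) = 0.2519/127.35 = 0.001978 hr
Wq(M/D/1) = ρ/(2(μ−λ)) = 0.0009888 hr
Savings = 0.001978 − 0.0009888 = 0.0009888 hr

Final: 0.0009888 hr


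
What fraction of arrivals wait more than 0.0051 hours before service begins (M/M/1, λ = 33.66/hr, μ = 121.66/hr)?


ρ = 33.66/121.66 = 0.2767
P(Wq > t) = ρ·e^{−(μ−λ)t} = 0.2767·e^{−0.4488}
= 0.2767·0.638394 = 0.176626

Final: 0.176626


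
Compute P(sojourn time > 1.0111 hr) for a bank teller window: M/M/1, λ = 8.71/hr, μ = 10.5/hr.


W ~ Exponential(μ−λ) for M/M/1.
μ − λ = 10.5 − 8.71 = 1.7900
P(W > t) = e^{−(μ−λ)t} = e^{−1.8099} = 0.163676

Final: 0.163676


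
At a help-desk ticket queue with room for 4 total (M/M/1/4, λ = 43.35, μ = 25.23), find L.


ρ = 43.35/25.23 = 1.7182
L = ρ[1 − (K+1)ρ^K + Kρ^(K+1)] / [(1−ρ)(1−ρ^(K+1))]
Numerator: 1.7182·(1 − 5·8.715402 + 4·14.974739) = 29.762442
Denominator: (-0.7182)·(-13.974739) = 10.036554
L = 29.762442/10.036554 = 2.9654

Final: 2.9654


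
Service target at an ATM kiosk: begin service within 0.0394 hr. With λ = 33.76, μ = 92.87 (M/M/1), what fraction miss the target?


ρ = 33.76/92.87 = 0.3635
P(Wq > t) = ρ·e^{−(μ−λ)t} = 0.3635·e^{−2.3289}
= 0.3635·0.097400 = 0.035407

Final: 0.035407


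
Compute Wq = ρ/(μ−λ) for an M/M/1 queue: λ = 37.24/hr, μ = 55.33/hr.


ρ = 37.24/55.33 = 0.6731
Wq = ρ/(μ−λ) = 0.6731/(55.33 − 37.24) = 0.6731/18.09 = 0.03721 hr

Final: 0.03721 hr


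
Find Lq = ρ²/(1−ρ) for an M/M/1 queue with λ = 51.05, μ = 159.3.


ρ = 51.05/159.3 = 0.3205
Lq = ρ²/(1−ρ) = 0.1027/0.6795 = 0.1511

Final: 0.1511


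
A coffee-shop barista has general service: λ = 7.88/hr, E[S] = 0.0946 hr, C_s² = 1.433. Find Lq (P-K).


ρ = λ·E[S] = 7.88·0.0946 = 0.7454
Lq = ρ²(1+C_s²)/(2(1−ρ)) = 0.5557·(1+1.433)/(2·0.2546)
= 0.5557·2.4330/0.5091 = 2.65565

Final: 2.65565


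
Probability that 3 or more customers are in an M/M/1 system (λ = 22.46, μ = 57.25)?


ρ = 22.46/57.25 = 0.3923
P(N ≥ n) = ρ^n = 0.3923^3 = 0.060381

Final: 0.060381


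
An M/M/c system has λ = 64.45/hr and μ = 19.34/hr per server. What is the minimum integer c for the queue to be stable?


Stability requires cμ > λ ⇔ c > λ/μ.
λ/μ = 64.45/19.34 = 3.3325
Minimum integer c = ⌊3.3325⌋ + 1 = 4
Check: 4·19.34 = 77.36 > 64.45, while 3·19.34 = 58.02 ≤ 64.45

Final: 4 servers


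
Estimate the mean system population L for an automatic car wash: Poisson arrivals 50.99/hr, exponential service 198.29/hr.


ρ = λ/μ = 50.99/198.29 = 0.2571
L = ρ/(1−ρ) = 0.2571/(1 − 0.2571) = 0.2571/0.7429 = 0.3462

Final: 0.3462


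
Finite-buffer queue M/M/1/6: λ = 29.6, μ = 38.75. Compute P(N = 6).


ρ = λ/μ = 29.6/38.75 = 0.7639
P_K = (1−ρ)ρ^K/(1−ρ^(K+1)) = (0.2361·0.198664)/(1 − 0.151754)
= 0.046910/0.848246 = 0.055303

Final: 0.055303


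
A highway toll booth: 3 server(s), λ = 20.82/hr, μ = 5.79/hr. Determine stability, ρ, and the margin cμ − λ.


Total capacity cμ = 3·5.79 = 17.37/hr
ρ = λ/(cμ) = 20.82/17.37 = 1.1986
Stable ⇔ ρ < 1: NO
Spare capacity = cμ − λ = 17.37 − 20.82 = -3.45/hr

Final: ρ = 1.1986; unstable; margin = -3.45/hr


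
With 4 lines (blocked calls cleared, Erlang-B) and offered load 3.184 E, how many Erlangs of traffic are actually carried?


B(4,3.184) = 0.226398 (Erlang-B)
Carried load = a(1 − B) = 3.184·(1 − 0.226398) = 3.184·0.773602 = 2.4631 E

Final: 2.4631 Erlangs


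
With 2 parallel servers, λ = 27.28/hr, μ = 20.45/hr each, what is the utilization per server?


ρ = λ/(cμ) = 27.28/(2·20.45) = 27.28/40.90 = 0.6670

Final: 0.6670


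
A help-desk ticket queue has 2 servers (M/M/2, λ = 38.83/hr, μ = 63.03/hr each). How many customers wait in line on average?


a = λ/μ = 0.6161; ρ = a/2 = 0.3080
P₀ = 0.529019
Lq = P₀·a^c·ρ / (c!·(1−ρ)²) = 0.529019·0.37952·0.3080/(2·0.47883)
= 0.06458

Final: 0.06458


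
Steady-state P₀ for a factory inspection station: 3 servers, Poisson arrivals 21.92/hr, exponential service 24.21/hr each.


a = λ/μ = 21.92/24.21 = 0.9054; ρ = a/c = 0.3018
Σ_{k=0}^{2} a^k/k! (terms k=0..2) = 1.00000 + 0.90541 + 0.40988 = 2.31530
Tail: a^3/(3!(1−ρ)) = 0.74223/(6·0.6982) = 0.17718
P₀ = 1/(2.31530 + 0.17718) = 1/2.49247 = 0.401208

Final: 0.401208


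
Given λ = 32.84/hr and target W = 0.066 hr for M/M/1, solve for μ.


W = 1/(μ−λ) ⇒ μ − λ = 1/W = 1/0.066 = 15.1515
μ = λ + 1/W = 32.84 + 15.1515 = 47.9915 per hr

Final: 47.9915 /hr


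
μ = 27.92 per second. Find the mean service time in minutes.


Mean service time = 1/μ = 1/27.92 second = 0.03582 second
In minutes: 0.03582 × 0.0166667 = 0.0005969 min

Final: 0.0005969 min


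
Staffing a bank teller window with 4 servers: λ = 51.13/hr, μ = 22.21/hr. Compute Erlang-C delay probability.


a = λ/μ = 2.3021; ρ = a/4 = 0.5755
P₀ = 0.093088 (from M/M/c formula)
C(c,a) = [a^c/(c!(1−ρ))]·P₀ = [28.08723/(24·0.4245)]·0.093088
= 2.75708·0.093088 = 0.256652

Final: 0.256652


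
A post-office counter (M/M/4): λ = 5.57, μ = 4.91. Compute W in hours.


a = 1.1344; ρ = 0.2836; P₀ = 0.320769
Lq = P₀·a^c·ρ/(c!(1−ρ)²) = 0.01223
Wq = Lq/λ = 0.01223/5.57 = 0.002196 hr
W = Wq + 1/μ = 0.002196 + 0.20367 = 0.20586 hr

Final: 0.20586 hr


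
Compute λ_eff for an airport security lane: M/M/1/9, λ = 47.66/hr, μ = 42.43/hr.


ρ = 1.1233; P_K = (1−ρ)ρ^9/(1−ρ^10) = 0.159672
λ_eff = λ(1 − P_K) = 47.66·(1 − 0.159672) = 47.66·0.840328 = 40.0500 /hr

Final: 40.0500 /hr


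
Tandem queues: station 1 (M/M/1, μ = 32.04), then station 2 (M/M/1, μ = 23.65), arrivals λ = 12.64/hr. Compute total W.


Each node sees arrival rate λ = 12.64/hr (tandem ⇒ throughput preserved).
W₁ = 1/(μ₁−λ) = 1/(32.04−12.64) = 0.05155 hr
W₂ = 1/(μ₂−λ) = 1/(23.65−12.64) = 0.09083 hr
W_total = W₁ + W₂ = 0.05155 + 0.09083 = 0.14237 hr

Final: 0.14237 hr


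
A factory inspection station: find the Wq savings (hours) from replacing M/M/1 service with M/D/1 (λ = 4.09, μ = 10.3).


ρ = 4.09/10.3 = 0.3971
Wq(M/M/1) = ρ/(μ−λ) = 0.3971/6.21 = 0.06394 hr
Wq(M/D/1) = ρ/(2(μ−λ)) = 0.03197 hr
Savings = 0.06394 − 0.03197 = 0.03197 hr

Final: 0.03197 hr


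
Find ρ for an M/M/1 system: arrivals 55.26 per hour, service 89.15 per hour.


ρ = λ/μ = 55.26/89.15 = 0.6199

Final: 0.6199


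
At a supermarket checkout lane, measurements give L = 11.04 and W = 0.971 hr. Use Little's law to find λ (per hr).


λ = L/W = 11.04/0.971 = 11.3697 /hr

Final: 11.3697 /hr


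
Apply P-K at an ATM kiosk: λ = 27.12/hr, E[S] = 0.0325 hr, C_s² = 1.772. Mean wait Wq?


ρ = λ·E[S] = 27.12·0.0325 = 0.8814
E[S²] = E[S]²(1+C_s²) = 0.0325²·(1+1.772) = 0.002928
Wq = λ·E[S²]/(2(1−ρ)) = 27.12·0.002928/(2·0.1186) = 0.33476 hr

Final: 0.33476 hr


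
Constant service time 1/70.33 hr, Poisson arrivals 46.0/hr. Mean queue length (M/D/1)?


ρ = 46.0/70.33 = 0.6541
M/D/1: Lq = ρ²/(2(1−ρ)) = 0.4278/(2·0.3459) = 0.61831

Final: 0.61831


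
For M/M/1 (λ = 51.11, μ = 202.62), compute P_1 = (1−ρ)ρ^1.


ρ = 51.11/202.62 = 0.2522
P_n = (1−ρ)·ρ^n = (1 − 0.2522)·0.2522^1 = 0.7478·0.252246 = 0.188618

Final: 0.188618


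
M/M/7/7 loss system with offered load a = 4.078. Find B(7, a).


B(c,a) = (a^c/c!) / Σ_{k=0}^{c} a^k/k!
a^7/7! = 3.721346
Σ terms (k=0..7): 1.00000 + 4.07800 + 8.31504 + 11.30291 + 11.52332 + 9.39842 + 6.38779 + 3.72135 = 55.726835
B = 3.721346/55.726835 = 0.066778

Final: 0.066778


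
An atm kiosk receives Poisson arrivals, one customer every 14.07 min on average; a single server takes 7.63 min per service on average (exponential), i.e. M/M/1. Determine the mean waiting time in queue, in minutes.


λ = 60/14.07 = 4.2644 /hr
μ = 60/7.63 = 7.8637 /hr
ρ = λ/μ = 4.2644/7.8637 = 0.5423
Wq = ρ/(μ−λ) = 0.5423/(7.8637−4.2644) = 0.15066 hr
In minutes: 0.15066·60 = 9.040 min

Final: 9.040 min


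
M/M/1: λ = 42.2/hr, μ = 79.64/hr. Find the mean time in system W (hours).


W = 1/(μ−λ) = 1/(79.64 − 42.2) = 1/37.44 = 0.02671 hr

Final: 0.02671 hr


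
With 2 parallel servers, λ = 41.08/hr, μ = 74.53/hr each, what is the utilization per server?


ρ = λ/(cμ) = 41.08/(2·74.53) = 41.08/149.06 = 0.2756

Final: 0.2756


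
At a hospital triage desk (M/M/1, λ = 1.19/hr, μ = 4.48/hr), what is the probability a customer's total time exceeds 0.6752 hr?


W ~ Exponential(μ−λ) for M/M/1.
μ − λ = 4.48 − 1.19 = 3.2900
P(W > t) = e^{−(μ−λ)t} = e^{−2.2214} = 0.108456

Final: 0.108456


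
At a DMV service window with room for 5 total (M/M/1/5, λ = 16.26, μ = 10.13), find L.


ρ = 16.26/10.13 = 1.6051
L = ρ[1 − (K+1)ρ^K + Kρ^(K+1)] / [(1−ρ)(1−ρ^(K+1))]
Numerator: 1.6051·(1 − 6·10.655050 + 5·17.102775) = 36.249648
Denominator: (-0.6051)·(-16.102775) = 9.744325
L = 36.249648/9.744325 = 3.7201

Final: 3.7201


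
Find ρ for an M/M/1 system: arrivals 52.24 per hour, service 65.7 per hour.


ρ = λ/μ = 52.24/65.7 = 0.7951

Final: 0.7951


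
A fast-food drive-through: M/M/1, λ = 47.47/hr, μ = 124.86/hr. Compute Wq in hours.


ρ = 47.47/124.86 = 0.3802
Wq = ρ/(μ−λ) = 0.3802/(124.86 − 47.47) = 0.3802/77.39 = 0.004913 hr

Final: 0.004913 hr


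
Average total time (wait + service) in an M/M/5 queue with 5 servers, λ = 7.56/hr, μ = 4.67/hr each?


a = 1.6188; ρ = 0.3238; P₀ = 0.197651
Lq = P₀·a^c·ρ/(c!(1−ρ)²) = 0.01297
Wq = Lq/λ = 0.01297/7.56 = 0.001715 hr
W = Wq + 1/μ = 0.001715 + 0.21413 = 0.21585 hr

Final: 0.21585 hr


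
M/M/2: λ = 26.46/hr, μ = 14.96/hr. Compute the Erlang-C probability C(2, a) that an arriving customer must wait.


a = λ/μ = 1.7687; ρ = a/2 = 0.8844
P₀ = 0.061369 (from M/M/c formula)
C(c,a) = [a^c/(c!(1−ρ))]·P₀ = [3.12836/(2·0.1156)]·0.061369
= 13.52608·0.061369 = 0.830086

Final: 0.830086


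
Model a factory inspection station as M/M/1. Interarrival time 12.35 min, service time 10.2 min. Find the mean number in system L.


λ = 60/12.35 = 4.8583 /hr
μ = 60/10.2 = 5.8824 /hr
ρ = λ/μ = 4.8583/5.8824 = 0.8259
L = ρ/(1−ρ) = 0.8259/0.1741 = 4.7442

Final: 4.7442


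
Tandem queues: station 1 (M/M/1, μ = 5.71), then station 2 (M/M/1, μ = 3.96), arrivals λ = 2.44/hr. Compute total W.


Each node sees arrival rate λ = 2.44/hr (tandem ⇒ throughput preserved).
W₁ = 1/(μ₁−λ) = 1/(5.71−2.44) = 0.30581 hr
W₂ = 1/(μ₂−λ) = 1/(3.96−2.44) = 0.65789 hr
W_total = W₁ + W₂ = 0.30581 + 0.65789 = 0.96371 hr

Final: 0.96371 hr


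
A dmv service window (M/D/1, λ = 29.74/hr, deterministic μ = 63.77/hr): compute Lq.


ρ = 29.74/63.77 = 0.4664
M/D/1: Lq = ρ²/(2(1−ρ)) = 0.2175/(2·0.5336) = 0.20379

Final: 0.20379


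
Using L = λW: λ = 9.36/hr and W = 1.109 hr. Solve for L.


L = λW = 9.36·1.109 = 10.3802

Final: 10.3802


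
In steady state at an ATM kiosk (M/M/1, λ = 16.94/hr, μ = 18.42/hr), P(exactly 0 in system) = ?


ρ = 16.94/18.42 = 0.9197
P_n = (1−ρ)·ρ^n = (1 − 0.9197)·0.9197^0 = 0.08035·1.000000 = 0.080347

Final: 0.080347


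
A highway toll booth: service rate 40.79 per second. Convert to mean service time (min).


Mean service time = 1/μ = 1/40.79 second = 0.02452 second
In minutes: 0.02452 × 0.0166667 = 0.0004086 min

Final: 0.0004086 min


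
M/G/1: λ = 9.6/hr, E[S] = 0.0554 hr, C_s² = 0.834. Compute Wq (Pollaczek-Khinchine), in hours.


ρ = λ·E[S] = 9.6·0.0554 = 0.5318
E[S²] = E[S]²(1+C_s²) = 0.0554²·(1+0.834) = 0.005629
Wq = λ·E[S²]/(2(1−ρ)) = 9.6·0.005629/(2·0.4682) = 0.05771 hr

Final: 0.05771 hr


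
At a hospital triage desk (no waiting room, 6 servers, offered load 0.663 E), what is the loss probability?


B(c,a) = (a^c/c!) / Σ_{k=0}^{c} a^k/k!
a^6/6! = 0.0001180
Σ terms (k=0..6): 1.00000 + 0.66300 + 0.21978 + 0.04857 + 0.008051 + 0.001068 + 0.0001180 = 1.940593
B = 0.0001180/1.940593 = 0.00006079

Final: 0.00006079


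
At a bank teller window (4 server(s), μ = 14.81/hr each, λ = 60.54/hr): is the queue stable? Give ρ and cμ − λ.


Total capacity cμ = 4·14.81 = 59.24/hr
ρ = λ/(cμ) = 60.54/59.24 = 1.0219
Stable ⇔ ρ < 1: NO
Spare capacity = cμ − λ = 59.24 − 60.54 = -1.30/hr

Final: ρ = 1.0219; unstable; margin = -1.30/hr


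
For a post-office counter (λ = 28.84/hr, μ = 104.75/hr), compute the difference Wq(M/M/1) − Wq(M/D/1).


ρ = 28.84/104.75 = 0.2753
Wq(M/M/1) = ρ/(μ−λ) = 0.2753/75.91 = 0.003627 hr
Wq(M/D/1) = ρ/(2(μ−λ)) = 0.001813 hr
Savings = 0.003627 − 0.001813 = 0.001813 hr

Final: 0.001813 hr


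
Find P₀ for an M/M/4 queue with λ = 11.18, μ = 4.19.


a = λ/μ = 11.18/4.19 = 2.6683; ρ = a/c = 0.6671
Σ_{k=0}^{3} a^k/k! (terms k=0..3) = 1.00000 + 2.66826 + 3.55980 + 3.16615 = 10.39421
Tail: a^4/(4!(1−ρ)) = 50.68870/(24·0.3329) = 6.34366
P₀ = 1/(10.39421 + 6.34366) = 1/16.73787 = 0.059745

Final: 0.059745


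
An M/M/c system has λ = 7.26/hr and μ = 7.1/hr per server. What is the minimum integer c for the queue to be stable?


Stability requires cμ > λ ⇔ c > λ/μ.
λ/μ = 7.26/7.1 = 1.0225
Minimum integer c = ⌊1.0225⌋ + 1 = 2
Check: 2·7.1 = 14.20 > 7.26, while 1·7.1 = 7.10 ≤ 7.26

Final: 2 servers


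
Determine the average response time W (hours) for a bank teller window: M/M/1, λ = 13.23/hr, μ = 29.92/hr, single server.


W = 1/(μ−λ) = 1/(29.92 − 13.23) = 1/16.69 = 0.05992 hr

Final: 0.05992 hr


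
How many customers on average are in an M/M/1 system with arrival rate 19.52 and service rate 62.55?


ρ = λ/μ = 19.52/62.55 = 0.3121
L = ρ/(1−ρ) = 0.3121/(1 − 0.3121) = 0.3121/0.6879 = 0.4536

Final: 0.4536


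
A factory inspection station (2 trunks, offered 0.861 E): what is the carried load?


B(2,0.861) = 0.166092 (Erlang-B)
Carried load = a(1 − B) = 0.861·(1 − 0.166092) = 0.861·0.833908 = 0.7180 E

Final: 0.7180 Erlangs


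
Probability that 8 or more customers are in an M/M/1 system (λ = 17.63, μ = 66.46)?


ρ = 17.63/66.46 = 0.2653
P(N ≥ n) = ρ^n = 0.2653^8 = 0.00002452

Final: 0.00002452


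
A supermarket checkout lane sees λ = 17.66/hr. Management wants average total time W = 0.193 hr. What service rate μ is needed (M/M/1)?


W = 1/(μ−λ) ⇒ μ − λ = 1/W = 1/0.193 = 5.1813
μ = λ + 1/W = 17.66 + 5.1813 = 22.8413 per hr

Final: 22.8413 /hr


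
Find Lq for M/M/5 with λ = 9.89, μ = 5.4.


a = λ/μ = 1.8315; ρ = a/5 = 0.3663
P₀ = 0.159430
Lq = P₀·a^c·ρ / (c!·(1−ρ)²) = 0.159430·20.60690·0.3663/(120·0.40158)
= 0.02497

Final: 0.02497


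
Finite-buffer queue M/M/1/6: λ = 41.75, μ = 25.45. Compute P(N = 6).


ρ = λ/μ = 41.75/25.45 = 1.6405
P_K = (1−ρ)ρ^K/(1−ρ^(K+1)) = (-0.6405·19.490014)/(1 − 31.972813)
= -12.482799/-30.972813 = 0.403024

Final: 0.403024


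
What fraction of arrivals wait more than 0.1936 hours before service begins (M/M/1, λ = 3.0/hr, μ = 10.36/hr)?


ρ = 3.0/10.36 = 0.2896
P(Wq > t) = ρ·e^{−(μ−λ)t} = 0.2896·e^{−1.4249}
= 0.2896·0.240533 = 0.069653

Final: 0.069653


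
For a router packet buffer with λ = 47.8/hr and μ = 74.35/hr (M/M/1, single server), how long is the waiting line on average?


ρ = 47.8/74.35 = 0.6429
Lq = ρ²/(1−ρ) = 0.4133/0.3571 = 1.1575

Final: 1.1575


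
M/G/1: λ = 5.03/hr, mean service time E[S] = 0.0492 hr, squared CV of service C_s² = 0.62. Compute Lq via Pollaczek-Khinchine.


ρ = λ·E[S] = 5.03·0.0492 = 0.2475
Lq = ρ²(1+C_s²)/(2(1−ρ)) = 0.06124·(1+0.62)/(2·0.7525)
= 0.06124·1.6200/1.5050 = 0.06592

Final: 0.06592


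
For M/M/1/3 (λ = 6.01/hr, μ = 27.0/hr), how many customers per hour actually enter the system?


ρ = 0.2226; P_K = (1−ρ)ρ^3/(1−ρ^4) = 0.008595
λ_eff = λ(1 − P_K) = 6.01·(1 − 0.008595) = 6.01·0.991405 = 5.9583 /hr

Final: 5.9583 /hr


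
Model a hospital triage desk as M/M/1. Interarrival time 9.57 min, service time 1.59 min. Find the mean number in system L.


λ = 60/9.57 = 6.2696 /hr
μ = 60/1.59 = 37.7358 /hr
ρ = λ/μ = 6.2696/37.7358 = 0.1661
L = ρ/(1−ρ) = 0.1661/0.8339 = 0.1992

Final: 0.1992


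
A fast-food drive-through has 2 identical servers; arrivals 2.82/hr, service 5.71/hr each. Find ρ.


ρ = λ/(cμ) = 2.82/(2·5.71) = 2.82/11.42 = 0.2469

Final: 0.2469


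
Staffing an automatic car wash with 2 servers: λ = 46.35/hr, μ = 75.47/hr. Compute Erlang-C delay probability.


a = λ/μ = 0.6142; ρ = a/2 = 0.3071
P₀ = 0.530133 (from M/M/c formula)
C(c,a) = [a^c/(c!(1−ρ))]·P₀ = [0.37718/(2·0.6929)]·0.530133
= 0.27217·0.530133 = 0.144285

Final: 0.144285


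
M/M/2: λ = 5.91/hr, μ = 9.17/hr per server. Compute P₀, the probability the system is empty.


a = λ/μ = 5.91/9.17 = 0.6445; ρ = a/c = 0.3222
Σ_{k=0}^{1} a^k/k! (terms k=0..1) = 1.00000 + 0.64449 = 1.64449
Tail: a^2/(2!(1−ρ)) = 0.41537/(2·0.6778) = 0.30643
P₀ = 1/(1.64449 + 0.30643) = 1/1.95093 = 0.512577

Final: 0.512577


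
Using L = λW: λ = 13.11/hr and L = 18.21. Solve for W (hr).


W = L/λ = 18.21/13.11 = 1.3890 hr

Final: 1.3890 hr


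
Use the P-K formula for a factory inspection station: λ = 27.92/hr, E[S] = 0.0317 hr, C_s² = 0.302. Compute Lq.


ρ = λ·E[S] = 27.92·0.0317 = 0.8851
Lq = ρ²(1+C_s²)/(2(1−ρ)) = 0.7833·(1+0.302)/(2·0.1149)
= 0.7833·1.3020/0.2299 = 4.43685

Final: 4.43685


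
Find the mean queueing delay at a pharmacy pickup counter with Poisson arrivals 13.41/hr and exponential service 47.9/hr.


ρ = 13.41/47.9 = 0.2800
Wq = ρ/(μ−λ) = 0.2800/(47.9 − 13.41) = 0.2800/34.49 = 0.008117 hr

Final: 0.008117 hr


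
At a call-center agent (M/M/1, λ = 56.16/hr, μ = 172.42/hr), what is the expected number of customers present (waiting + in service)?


ρ = λ/μ = 56.16/172.42 = 0.3257
L = ρ/(1−ρ) = 0.3257/(1 − 0.3257) = 0.3257/0.6743 = 0.4831

Final: 0.4831


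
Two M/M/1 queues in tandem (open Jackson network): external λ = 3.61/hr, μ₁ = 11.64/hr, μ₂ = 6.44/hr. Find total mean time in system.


Each node sees arrival rate λ = 3.61/hr (tandem ⇒ throughput preserved).
W₁ = 1/(μ₁−λ) = 1/(11.64−3.61) = 0.12453 hr
W₂ = 1/(μ₂−λ) = 1/(6.44−3.61) = 0.35336 hr
W_total = W₁ + W₂ = 0.12453 + 0.35336 = 0.47789 hr

Final: 0.47789 hr


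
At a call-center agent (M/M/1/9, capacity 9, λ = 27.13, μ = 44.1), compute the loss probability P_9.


ρ = λ/μ = 27.13/44.1 = 0.6152
P_K = (1−ρ)ρ^K/(1−ρ^(K+1)) = (0.3848·0.012621)/(1 − 0.007764)
= 0.004857/0.992236 = 0.004895

Final: 0.004895


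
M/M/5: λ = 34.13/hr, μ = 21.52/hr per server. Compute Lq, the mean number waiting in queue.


a = λ/μ = 1.5860; ρ = a/5 = 0.3172
P₀ = 0.204309
Lq = P₀·a^c·ρ / (c!·(1−ρ)²) = 0.204309·10.03391·0.3172/(120·0.46622)
= 0.01162

Final: 0.01162


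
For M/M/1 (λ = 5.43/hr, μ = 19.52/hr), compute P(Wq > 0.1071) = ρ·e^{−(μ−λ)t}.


ρ = 5.43/19.52 = 0.2782
P(Wq > t) = ρ·e^{−(μ−λ)t} = 0.2782·e^{−1.5090}
= 0.2782·0.221122 = 0.061511

Final: 0.061511


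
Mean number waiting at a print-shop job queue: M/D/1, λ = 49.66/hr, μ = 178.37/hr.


ρ = 49.66/178.37 = 0.2784
M/D/1: Lq = ρ²/(2(1−ρ)) = 0.07751/(2·0.7216) = 0.05371

Final: 0.05371


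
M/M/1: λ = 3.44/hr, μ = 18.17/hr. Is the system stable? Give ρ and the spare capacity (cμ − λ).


Total capacity cμ = 1·18.17 = 18.17/hr
ρ = λ/(cμ) = 3.44/18.17 = 0.1893
Stable ⇔ ρ < 1: YES
Spare capacity = cμ − λ = 18.17 − 3.44 = 14.73/hr

Final: ρ = 0.1893; stable; margin = 14.73/hr


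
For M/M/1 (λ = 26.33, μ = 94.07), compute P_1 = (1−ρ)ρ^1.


ρ = 26.33/94.07 = 0.2799
P_n = (1−ρ)·ρ^n = (1 − 0.2799)·0.2799^1 = 0.7201·0.279898 = 0.201555

Final: 0.201555


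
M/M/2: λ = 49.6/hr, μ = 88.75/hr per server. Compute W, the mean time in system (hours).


a = 0.5589; ρ = 0.2794; P₀ = 0.563188
Lq = P₀·a^c·ρ/(c!(1−ρ)²) = 0.04734
Wq = Lq/λ = 0.04734/49.6 = 0.0009543 hr
W = Wq + 1/μ = 0.0009543 + 0.01127 = 0.01222 hr

Final: 0.01222 hr


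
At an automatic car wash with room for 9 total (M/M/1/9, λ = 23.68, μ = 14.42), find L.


ρ = 23.68/14.42 = 1.6422
L = ρ[1 − (K+1)ρ^K + Kρ^(K+1)] / [(1−ρ)(1−ρ^(K+1))]
Numerator: 1.6422·(1 − 10·86.845624 + 9·142.614728) = 683.265397
Denominator: (-0.6422)·(-141.614728) = 90.939832
L = 683.265397/90.939832 = 7.5134

Final: 7.5134


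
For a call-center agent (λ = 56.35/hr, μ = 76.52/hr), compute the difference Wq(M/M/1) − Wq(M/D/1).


ρ = 56.35/76.52 = 0.7364
Wq(M/M/1) = ρ/(μ−λ) = 0.7364/20.17 = 0.03651 hr
Wq(M/D/1) = ρ/(2(μ−λ)) = 0.01826 hr
Savings = 0.03651 − 0.01826 = 0.01826 hr

Final: 0.01826 hr


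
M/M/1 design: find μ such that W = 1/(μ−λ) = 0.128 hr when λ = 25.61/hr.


W = 1/(μ−λ) ⇒ μ − λ = 1/W = 1/0.128 = 7.8125
μ = λ + 1/W = 25.61 + 7.8125 = 33.4225 per hr

Final: 33.4225 /hr


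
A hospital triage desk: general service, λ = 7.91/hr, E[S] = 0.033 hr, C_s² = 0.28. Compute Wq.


ρ = λ·E[S] = 7.91·0.033 = 0.2610
E[S²] = E[S]²(1+C_s²) = 0.033²·(1+0.28) = 0.001394
Wq = λ·E[S²]/(2(1−ρ)) = 7.91·0.001394/(2·0.7390) = 0.007460 hr

Final: 0.007460 hr


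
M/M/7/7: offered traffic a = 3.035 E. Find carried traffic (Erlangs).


B(7,3.035) = 0.022916 (Erlang-B)
Carried load = a(1 − B) = 3.035·(1 − 0.022916) = 3.035·0.977084 = 2.9655 E

Final: 2.9655 Erlangs


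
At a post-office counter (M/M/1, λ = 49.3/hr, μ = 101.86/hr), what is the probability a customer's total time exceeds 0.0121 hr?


W ~ Exponential(μ−λ) for M/M/1.
μ − λ = 101.86 − 49.3 = 52.5600
P(W > t) = e^{−(μ−λ)t} = e^{−0.6360} = 0.529419

Final: 0.529419


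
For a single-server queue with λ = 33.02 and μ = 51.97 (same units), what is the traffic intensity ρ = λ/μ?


ρ = λ/μ = 33.02/51.97 = 0.6354

Final: 0.6354


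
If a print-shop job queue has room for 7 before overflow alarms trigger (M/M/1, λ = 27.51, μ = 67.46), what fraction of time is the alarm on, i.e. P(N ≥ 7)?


ρ = 27.51/67.46 = 0.4078
P(N ≥ n) = ρ^n = 0.4078^7 = 0.001875

Final: 0.001875


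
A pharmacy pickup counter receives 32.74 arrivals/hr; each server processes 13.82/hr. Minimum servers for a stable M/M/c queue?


Stability requires cμ > λ ⇔ c > λ/μ.
λ/μ = 32.74/13.82 = 2.3690
Minimum integer c = ⌊2.3690⌋ + 1 = 3
Check: 3·13.82 = 41.46 > 32.74, while 2·13.82 = 27.64 ≤ 32.74

Final: 3 servers


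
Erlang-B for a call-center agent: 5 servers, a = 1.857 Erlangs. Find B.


B(c,a) = (a^c/c!) / Σ_{k=0}^{c} a^k/k!
a^5/5! = 0.184026
Σ terms (k=0..5): 1.00000 + 1.85700 + 1.72422 + 1.06729 + 0.49549 + 0.18403 = 6.328037
B = 0.184026/6.328037 = 0.029081

Final: 0.029081


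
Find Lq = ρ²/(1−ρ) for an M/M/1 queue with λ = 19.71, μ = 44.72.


ρ = 19.71/44.72 = 0.4407
Lq = ρ²/(1−ρ) = 0.1943/0.5593 = 0.3473

Final: 0.3473


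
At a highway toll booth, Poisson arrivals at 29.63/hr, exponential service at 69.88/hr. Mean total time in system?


W = 1/(μ−λ) = 1/(69.88 − 29.63) = 1/40.25 = 0.02484 hr

Final: 0.02484 hr


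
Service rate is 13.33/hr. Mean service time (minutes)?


Mean service time = 1/μ = 1/13.33 hour = 0.07502 hour
In minutes: 0.07502 × 60 = 4.5011 min

Final: 4.5011 min


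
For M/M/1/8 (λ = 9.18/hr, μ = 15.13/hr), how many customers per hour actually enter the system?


ρ = 0.6067; P_K = (1−ρ)ρ^8/(1−ρ^9) = 0.007304
λ_eff = λ(1 − P_K) = 9.18·(1 − 0.007304) = 9.18·0.992696 = 9.1129 /hr

Final: 9.1129 /hr


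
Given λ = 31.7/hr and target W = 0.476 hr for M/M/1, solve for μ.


W = 1/(μ−λ) ⇒ μ − λ = 1/W = 1/0.476 = 2.1008
μ = λ + 1/W = 31.7 + 2.1008 = 33.8008 per hr

Final: 33.8008 /hr


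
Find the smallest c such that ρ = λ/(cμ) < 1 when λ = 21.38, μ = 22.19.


Stability requires cμ > λ ⇔ c > λ/μ.
λ/μ = 21.38/22.19 = 0.9635
Minimum integer c = ⌊0.9635⌋ + 1 = 1
Check: 1·22.19 = 22.19 > 21.38, while 0·22.19 = 0.00 ≤ 21.38

Final: 1 servers


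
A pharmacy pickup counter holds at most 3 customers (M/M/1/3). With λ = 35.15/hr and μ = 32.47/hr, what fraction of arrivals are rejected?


ρ = λ/μ = 35.15/32.47 = 1.0825
P_K = (1−ρ)ρ^K/(1−ρ^(K+1)) = (-0.08254·1.268613)/(1 − 1.373321)
= -0.104708/-0.373321 = 0.280478

Final: 0.280478


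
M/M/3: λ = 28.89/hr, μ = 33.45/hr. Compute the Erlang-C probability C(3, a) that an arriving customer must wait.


a = λ/μ = 0.8637; ρ = a/3 = 0.2879
P₀ = 0.418860 (from M/M/c formula)
C(c,a) = [a^c/(c!(1−ρ))]·P₀ = [0.64425/(6·0.7121)]·0.418860
= 0.15078·0.418860 = 0.063158

Final: 0.063158


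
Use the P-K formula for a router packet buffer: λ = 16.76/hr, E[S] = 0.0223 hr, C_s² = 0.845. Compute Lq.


ρ = λ·E[S] = 16.76·0.0223 = 0.3737
Lq = ρ²(1+C_s²)/(2(1−ρ)) = 0.1397·(1+0.845)/(2·0.6263)
= 0.1397·1.8450/1.2525 = 0.20577

Final: 0.20577


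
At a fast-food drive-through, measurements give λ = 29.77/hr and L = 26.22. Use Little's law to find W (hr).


W = L/λ = 26.22/29.77 = 0.8808 hr

Final: 0.8808 hr


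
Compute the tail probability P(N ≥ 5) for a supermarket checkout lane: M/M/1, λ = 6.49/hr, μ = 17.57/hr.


ρ = 6.49/17.57 = 0.3694
P(N ≥ n) = ρ^n = 0.3694^5 = 0.006876

Final: 0.006876


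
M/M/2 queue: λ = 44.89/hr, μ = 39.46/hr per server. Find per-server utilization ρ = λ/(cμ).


ρ = λ/(cμ) = 44.89/(2·39.46) = 44.89/78.92 = 0.5688

Final: 0.5688


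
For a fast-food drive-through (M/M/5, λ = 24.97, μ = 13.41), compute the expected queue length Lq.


a = λ/μ = 1.8620; ρ = a/5 = 0.3724
P₀ = 0.154565
Lq = P₀·a^c·ρ / (c!·(1−ρ)²) = 0.154565·22.38457·0.3724/(120·0.39387)
= 0.02726

Final: 0.02726


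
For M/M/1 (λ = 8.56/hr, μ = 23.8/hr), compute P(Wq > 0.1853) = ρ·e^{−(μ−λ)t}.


ρ = 8.56/23.8 = 0.3597
P(Wq > t) = ρ·e^{−(μ−λ)t} = 0.3597·e^{−2.8240}
= 0.3597·0.059370 = 0.021353

Final: 0.021353


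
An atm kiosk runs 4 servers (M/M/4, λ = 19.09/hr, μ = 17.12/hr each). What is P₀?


a = λ/μ = 19.09/17.12 = 1.1151; ρ = a/c = 0.2788
Σ_{k=0}^{3} a^k/k! (terms k=0..3) = 1.00000 + 1.11507 + 0.62169 + 0.23108 = 2.96784
Tail: a^4/(4!(1−ρ)) = 1.54600/(24·0.7212) = 0.08931
P₀ = 1/(2.96784 + 0.08931) = 1/3.05715 = 0.327102

Final: 0.327102


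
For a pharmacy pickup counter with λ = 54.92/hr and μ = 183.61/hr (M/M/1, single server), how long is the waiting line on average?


ρ = 54.92/183.61 = 0.2991
Lq = ρ²/(1−ρ) = 0.08947/0.7009 = 0.1276

Final: 0.1276


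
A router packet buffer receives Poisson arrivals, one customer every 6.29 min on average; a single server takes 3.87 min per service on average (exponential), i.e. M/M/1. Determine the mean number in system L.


λ = 60/6.29 = 9.5390 /hr
μ = 60/3.87 = 15.5039 /hr
ρ = λ/μ = 9.5390/15.5039 = 0.6153
L = ρ/(1−ρ) = 0.6153/0.3847 = 1.5992

Final: 1.5992


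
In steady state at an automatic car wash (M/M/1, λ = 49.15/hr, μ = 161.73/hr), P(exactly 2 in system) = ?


ρ = 49.15/161.73 = 0.3039
P_n = (1−ρ)·ρ^n = (1 − 0.3039)·0.3039^2 = 0.6961·0.092356 = 0.064289

Final: 0.064289


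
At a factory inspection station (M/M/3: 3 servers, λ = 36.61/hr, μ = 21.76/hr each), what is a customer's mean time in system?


a = 1.6824; ρ = 0.5608; P₀ = 0.169347
Lq = P₀·a^c·ρ/(c!(1−ρ)²) = 0.39082
Wq = Lq/λ = 0.39082/36.61 = 0.01068 hr
W = Wq + 1/μ = 0.01068 + 0.04596 = 0.05663 hr

Final: 0.05663 hr


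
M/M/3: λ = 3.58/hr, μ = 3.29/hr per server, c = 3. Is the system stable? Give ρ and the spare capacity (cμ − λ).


Total capacity cμ = 3·3.29 = 9.87/hr
ρ = λ/(cμ) = 3.58/9.87 = 0.3627
Stable ⇔ ρ < 1: YES
Spare capacity = cμ − λ = 9.87 − 3.58 = 6.29/hr

Final: ρ = 0.3627; stable; margin = 6.29/hr
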